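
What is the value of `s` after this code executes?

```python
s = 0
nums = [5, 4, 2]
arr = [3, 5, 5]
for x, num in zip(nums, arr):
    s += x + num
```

Let's trace through this code step by step.

Initialize: s = 0
Initialize: nums = [5, 4, 2]
Initialize: arr = [3, 5, 5]
Entering loop: for x, num in zip(nums, arr):

After execution: s = 24
24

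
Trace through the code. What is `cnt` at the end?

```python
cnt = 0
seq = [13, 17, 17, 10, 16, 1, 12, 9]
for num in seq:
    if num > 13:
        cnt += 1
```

Let's trace through this code step by step.

Initialize: cnt = 0
Initialize: seq = [13, 17, 17, 10, 16, 1, 12, 9]
Entering loop: for num in seq:

After execution: cnt = 3
3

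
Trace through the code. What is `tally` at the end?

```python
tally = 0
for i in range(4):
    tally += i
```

Let's trace through this code step by step.

Initialize: tally = 0
Entering loop: for i in range(4):

After execution: tally = 6
6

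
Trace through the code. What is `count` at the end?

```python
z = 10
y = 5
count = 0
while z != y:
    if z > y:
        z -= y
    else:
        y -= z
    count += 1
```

Let's trace through this code step by step.

Initialize: z = 10
Initialize: y = 5
Initialize: count = 0
Entering loop: while z != y:

After execution: count = 1
1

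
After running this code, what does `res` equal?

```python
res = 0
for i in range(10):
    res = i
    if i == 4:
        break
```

Let's trace through this code step by step.

Initialize: res = 0
Entering loop: for i in range(10):

After execution: res = 4
4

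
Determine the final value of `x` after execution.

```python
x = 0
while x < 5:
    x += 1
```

Let's trace through this code step by step.

Initialize: x = 0
Entering loop: while x < 5:

After execution: x = 5
5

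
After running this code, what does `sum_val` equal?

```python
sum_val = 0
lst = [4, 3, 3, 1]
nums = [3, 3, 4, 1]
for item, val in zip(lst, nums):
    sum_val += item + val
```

Let's trace through this code step by step.

Initialize: sum_val = 0
Initialize: lst = [4, 3, 3, 1]
Initialize: nums = [3, 3, 4, 1]
Entering loop: for item, val in zip(lst, nums):

After execution: sum_val = 22
22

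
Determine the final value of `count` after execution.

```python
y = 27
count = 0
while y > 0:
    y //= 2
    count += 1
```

Let's trace through this code step by step.

Initialize: y = 27
Initialize: count = 0
Entering loop: while y > 0:

After execution: count = 5
5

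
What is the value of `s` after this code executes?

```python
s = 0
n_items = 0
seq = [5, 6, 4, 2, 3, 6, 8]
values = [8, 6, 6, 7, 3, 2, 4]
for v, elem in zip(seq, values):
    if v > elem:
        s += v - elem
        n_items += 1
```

Let's trace through this code step by step.

Initialize: s = 0
Initialize: n_items = 0
Initialize: seq = [5, 6, 4, 2, 3, 6, 8]
Initialize: values = [8, 6, 6, 7, 3, 2, 4]
Entering loop: for v, elem in zip(seq, values):

After execution: s = 8
8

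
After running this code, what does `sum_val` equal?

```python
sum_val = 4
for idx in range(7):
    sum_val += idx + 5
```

Let's trace through this code step by step.

Initialize: sum_val = 4
Entering loop: for idx in range(7):

After execution: sum_val = 60
60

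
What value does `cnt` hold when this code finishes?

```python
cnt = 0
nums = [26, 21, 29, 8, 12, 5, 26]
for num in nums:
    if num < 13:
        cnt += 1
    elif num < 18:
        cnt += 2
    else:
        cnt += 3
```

Let's trace through this code step by step.

Initialize: cnt = 0
Initialize: nums = [26, 21, 29, 8, 12, 5, 26]
Entering loop: for num in nums:

After execution: cnt = 15
15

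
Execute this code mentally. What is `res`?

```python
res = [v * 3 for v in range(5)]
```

Let's trace through this code step by step.

Initialize: res = [v * 3 for v in range(5)]

After execution: res = [0, 3, 6, 9, 12]
[0, 3, 6, 9, 12]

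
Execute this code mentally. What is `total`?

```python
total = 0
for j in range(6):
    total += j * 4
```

Let's trace through this code step by step.

Initialize: total = 0
Entering loop: for j in range(6):

After execution: total = 60
60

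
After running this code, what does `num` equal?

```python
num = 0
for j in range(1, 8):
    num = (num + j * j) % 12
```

Let's trace through this code step by step.

Initialize: num = 0
Entering loop: for j in range(1, 8):

After execution: num = 8
8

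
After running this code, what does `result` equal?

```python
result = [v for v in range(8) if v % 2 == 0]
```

Let's trace through this code step by step.

Initialize: result = [v for v in range(8) if v % 2 == 0]

After execution: result = [0, 2, 4, 6]
[0, 2, 4, 6]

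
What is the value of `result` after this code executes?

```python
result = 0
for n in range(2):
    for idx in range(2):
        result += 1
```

Let's trace through this code step by step.

Initialize: result = 0
Entering loop: for n in range(2):

After execution: result = 4
4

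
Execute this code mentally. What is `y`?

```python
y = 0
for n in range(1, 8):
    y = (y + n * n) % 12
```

Let's trace through this code step by step.

Initialize: y = 0
Entering loop: for n in range(1, 8):

After execution: y = 8
8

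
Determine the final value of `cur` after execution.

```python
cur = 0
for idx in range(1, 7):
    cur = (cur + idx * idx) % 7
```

Let's trace through this code step by step.

Initialize: cur = 0
Entering loop: for idx in range(1, 7):

After execution: cur = 0
0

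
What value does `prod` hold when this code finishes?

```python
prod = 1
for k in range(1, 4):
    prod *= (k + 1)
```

Let's trace through this code step by step.

Initialize: prod = 1
Entering loop: for k in range(1, 4):

After execution: prod = 24
24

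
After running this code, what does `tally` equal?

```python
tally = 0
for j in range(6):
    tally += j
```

Let's trace through this code step by step.

Initialize: tally = 0
Entering loop: for j in range(6):

After execution: tally = 15
15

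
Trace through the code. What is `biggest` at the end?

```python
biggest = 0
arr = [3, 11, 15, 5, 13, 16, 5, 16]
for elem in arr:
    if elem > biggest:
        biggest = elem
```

Let's trace through this code step by step.

Initialize: biggest = 0
Initialize: arr = [3, 11, 15, 5, 13, 16, 5, 16]
Entering loop: for elem in arr:

After execution: biggest = 16
16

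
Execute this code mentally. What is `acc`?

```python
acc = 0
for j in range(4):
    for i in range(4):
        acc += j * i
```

Let's trace through this code step by step.

Initialize: acc = 0
Entering loop: for j in range(4):

After execution: acc = 36
36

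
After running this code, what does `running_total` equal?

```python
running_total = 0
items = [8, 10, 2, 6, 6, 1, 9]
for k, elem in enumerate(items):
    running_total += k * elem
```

Let's trace through this code step by step.

Initialize: running_total = 0
Initialize: items = [8, 10, 2, 6, 6, 1, 9]
Entering loop: for k, elem in enumerate(items):

After execution: running_total = 115
115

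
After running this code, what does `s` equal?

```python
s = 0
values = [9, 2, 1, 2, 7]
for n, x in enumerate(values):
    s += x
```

Let's trace through this code step by step.

Initialize: s = 0
Initialize: values = [9, 2, 1, 2, 7]
Entering loop: for n, x in enumerate(values):

After execution: s = 21
21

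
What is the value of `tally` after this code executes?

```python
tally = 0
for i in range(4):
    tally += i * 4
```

Let's trace through this code step by step.

Initialize: tally = 0
Entering loop: for i in range(4):

After execution: tally = 24
24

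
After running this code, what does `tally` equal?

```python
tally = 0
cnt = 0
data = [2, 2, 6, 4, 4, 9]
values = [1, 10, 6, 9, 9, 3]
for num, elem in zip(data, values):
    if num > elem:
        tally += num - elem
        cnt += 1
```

Let's trace through this code step by step.

Initialize: tally = 0
Initialize: cnt = 0
Initialize: data = [2, 2, 6, 4, 4, 9]
Initialize: values = [1, 10, 6, 9, 9, 3]
Entering loop: for num, elem in zip(data, values):

After execution: tally = 7
7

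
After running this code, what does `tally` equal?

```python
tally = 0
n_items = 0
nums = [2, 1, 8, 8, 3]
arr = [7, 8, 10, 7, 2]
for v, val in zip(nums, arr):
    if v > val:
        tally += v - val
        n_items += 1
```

Let's trace through this code step by step.

Initialize: tally = 0
Initialize: n_items = 0
Initialize: nums = [2, 1, 8, 8, 3]
Initialize: arr = [7, 8, 10, 7, 2]
Entering loop: for v, val in zip(nums, arr):

After execution: tally = 2
2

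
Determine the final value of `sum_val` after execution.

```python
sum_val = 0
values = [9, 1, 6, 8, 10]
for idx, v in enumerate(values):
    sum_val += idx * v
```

Let's trace through this code step by step.

Initialize: sum_val = 0
Initialize: values = [9, 1, 6, 8, 10]
Entering loop: for idx, v in enumerate(values):

After execution: sum_val = 77
77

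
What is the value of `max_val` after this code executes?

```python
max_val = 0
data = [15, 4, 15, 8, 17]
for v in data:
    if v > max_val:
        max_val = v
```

Let's trace through this code step by step.

Initialize: max_val = 0
Initialize: data = [15, 4, 15, 8, 17]
Entering loop: for v in data:

After execution: max_val = 17
17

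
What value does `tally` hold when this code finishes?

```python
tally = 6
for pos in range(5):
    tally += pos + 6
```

Let's trace through this code step by step.

Initialize: tally = 6
Entering loop: for pos in range(5):

After execution: tally = 46
46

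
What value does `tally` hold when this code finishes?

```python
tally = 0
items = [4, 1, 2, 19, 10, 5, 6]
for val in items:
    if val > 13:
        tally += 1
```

Let's trace through this code step by step.

Initialize: tally = 0
Initialize: items = [4, 1, 2, 19, 10, 5, 6]
Entering loop: for val in items:

After execution: tally = 1
1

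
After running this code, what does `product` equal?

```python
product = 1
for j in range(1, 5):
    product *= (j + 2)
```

Let's trace through this code step by step.

Initialize: product = 1
Entering loop: for j in range(1, 5):

After execution: product = 360
360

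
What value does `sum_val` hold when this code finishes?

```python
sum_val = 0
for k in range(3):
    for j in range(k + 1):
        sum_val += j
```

Let's trace through this code step by step.

Initialize: sum_val = 0
Entering loop: for k in range(3):

After execution: sum_val = 4
4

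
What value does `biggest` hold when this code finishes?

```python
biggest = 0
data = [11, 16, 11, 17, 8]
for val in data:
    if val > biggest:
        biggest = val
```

Let's trace through this code step by step.

Initialize: biggest = 0
Initialize: data = [11, 16, 11, 17, 8]
Entering loop: for val in data:

After execution: biggest = 17
17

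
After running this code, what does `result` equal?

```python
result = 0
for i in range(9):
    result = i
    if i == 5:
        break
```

Let's trace through this code step by step.

Initialize: result = 0
Entering loop: for i in range(9):

After execution: result = 5
5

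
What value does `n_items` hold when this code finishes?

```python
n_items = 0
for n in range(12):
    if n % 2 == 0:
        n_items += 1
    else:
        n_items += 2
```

Let's trace through this code step by step.

Initialize: n_items = 0
Entering loop: for n in range(12):

After execution: n_items = 18
18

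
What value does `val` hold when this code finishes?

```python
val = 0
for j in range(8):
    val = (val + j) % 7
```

Let's trace through this code step by step.

Initialize: val = 0
Entering loop: for j in range(8):

After execution: val = 0
0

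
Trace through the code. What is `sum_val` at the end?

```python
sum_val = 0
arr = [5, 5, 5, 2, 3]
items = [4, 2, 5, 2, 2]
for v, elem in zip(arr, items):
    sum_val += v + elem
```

Let's trace through this code step by step.

Initialize: sum_val = 0
Initialize: arr = [5, 5, 5, 2, 3]
Initialize: items = [4, 2, 5, 2, 2]
Entering loop: for v, elem in zip(arr, items):

After execution: sum_val = 35
35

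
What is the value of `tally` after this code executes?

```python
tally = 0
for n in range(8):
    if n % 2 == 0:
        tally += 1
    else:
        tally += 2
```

Let's trace through this code step by step.

Initialize: tally = 0
Entering loop: for n in range(8):

After execution: tally = 12
12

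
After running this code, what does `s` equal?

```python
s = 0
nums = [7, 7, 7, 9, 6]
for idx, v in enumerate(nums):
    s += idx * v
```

Let's trace through this code step by step.

Initialize: s = 0
Initialize: nums = [7, 7, 7, 9, 6]
Entering loop: for idx, v in enumerate(nums):

After execution: s = 72
72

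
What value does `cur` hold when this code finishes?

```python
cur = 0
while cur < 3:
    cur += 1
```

Let's trace through this code step by step.

Initialize: cur = 0
Entering loop: while cur < 3:

After execution: cur = 3
3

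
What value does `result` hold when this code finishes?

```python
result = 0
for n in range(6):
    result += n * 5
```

Let's trace through this code step by step.

Initialize: result = 0
Entering loop: for n in range(6):

After execution: result = 75
75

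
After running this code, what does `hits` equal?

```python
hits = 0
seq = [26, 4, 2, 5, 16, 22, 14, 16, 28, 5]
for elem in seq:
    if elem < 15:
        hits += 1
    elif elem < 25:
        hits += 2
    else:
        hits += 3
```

Let's trace through this code step by step.

Initialize: hits = 0
Initialize: seq = [26, 4, 2, 5, 16, 22, 14, 16, 28, 5]
Entering loop: for elem in seq:

After execution: hits = 17
17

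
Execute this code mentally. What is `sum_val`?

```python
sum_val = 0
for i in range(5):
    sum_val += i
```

Let's trace through this code step by step.

Initialize: sum_val = 0
Entering loop: for i in range(5):

After execution: sum_val = 10
10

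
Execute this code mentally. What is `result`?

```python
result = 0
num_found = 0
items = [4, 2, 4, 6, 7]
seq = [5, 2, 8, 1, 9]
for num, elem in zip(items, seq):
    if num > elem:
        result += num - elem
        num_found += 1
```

Let's trace through this code step by step.

Initialize: result = 0
Initialize: num_found = 0
Initialize: items = [4, 2, 4, 6, 7]
Initialize: seq = [5, 2, 8, 1, 9]
Entering loop: for num, elem in zip(items, seq):

After execution: result = 5
5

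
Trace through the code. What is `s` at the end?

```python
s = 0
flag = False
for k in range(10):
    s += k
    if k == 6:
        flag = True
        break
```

Let's trace through this code step by step.

Initialize: s = 0
Initialize: flag = False
Entering loop: for k in range(10):

After execution: s = 21
21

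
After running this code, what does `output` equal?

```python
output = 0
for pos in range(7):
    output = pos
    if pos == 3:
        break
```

Let's trace through this code step by step.

Initialize: output = 0
Entering loop: for pos in range(7):

After execution: output = 3
3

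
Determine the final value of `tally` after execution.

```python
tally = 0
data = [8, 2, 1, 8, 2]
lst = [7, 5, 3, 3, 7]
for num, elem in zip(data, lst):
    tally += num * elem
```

Let's trace through this code step by step.

Initialize: tally = 0
Initialize: data = [8, 2, 1, 8, 2]
Initialize: lst = [7, 5, 3, 3, 7]
Entering loop: for num, elem in zip(data, lst):

After execution: tally = 107
107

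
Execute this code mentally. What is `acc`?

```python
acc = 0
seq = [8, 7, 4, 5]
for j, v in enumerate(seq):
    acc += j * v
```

Let's trace through this code step by step.

Initialize: acc = 0
Initialize: seq = [8, 7, 4, 5]
Entering loop: for j, v in enumerate(seq):

After execution: acc = 30
30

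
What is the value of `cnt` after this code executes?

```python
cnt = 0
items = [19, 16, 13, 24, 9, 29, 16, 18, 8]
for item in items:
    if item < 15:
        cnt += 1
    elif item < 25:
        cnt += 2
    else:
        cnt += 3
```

Let's trace through this code step by step.

Initialize: cnt = 0
Initialize: items = [19, 16, 13, 24, 9, 29, 16, 18, 8]
Entering loop: for item in items:

After execution: cnt = 16
16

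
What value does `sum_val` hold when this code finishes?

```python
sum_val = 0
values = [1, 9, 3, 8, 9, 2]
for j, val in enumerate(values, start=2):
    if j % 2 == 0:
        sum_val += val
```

Let's trace through this code step by step.

Initialize: sum_val = 0
Initialize: values = [1, 9, 3, 8, 9, 2]
Entering loop: for j, val in enumerate(values, start=2):

After execution: sum_val = 13
13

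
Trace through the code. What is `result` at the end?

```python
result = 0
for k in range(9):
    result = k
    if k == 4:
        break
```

Let's trace through this code step by step.

Initialize: result = 0
Entering loop: for k in range(9):

After execution: result = 4
4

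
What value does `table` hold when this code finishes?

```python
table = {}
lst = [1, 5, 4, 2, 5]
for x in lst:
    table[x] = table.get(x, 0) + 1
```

Let's trace through this code step by step.

Initialize: table = {}
Initialize: lst = [1, 5, 4, 2, 5]
Entering loop: for x in lst:

After execution: table = {1: 1, 5: 2, 4: 1, 2: 1}
{1: 1, 5: 2, 4: 1, 2: 1}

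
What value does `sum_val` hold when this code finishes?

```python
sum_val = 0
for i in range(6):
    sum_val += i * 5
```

Let's trace through this code step by step.

Initialize: sum_val = 0
Entering loop: for i in range(6):

After execution: sum_val = 75
75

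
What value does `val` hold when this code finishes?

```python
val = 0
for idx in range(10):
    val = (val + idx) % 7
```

Let's trace through this code step by step.

Initialize: val = 0
Entering loop: for idx in range(10):

After execution: val = 3
3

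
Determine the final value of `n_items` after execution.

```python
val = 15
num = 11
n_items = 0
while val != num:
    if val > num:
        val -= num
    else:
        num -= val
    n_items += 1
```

Let's trace through this code step by step.

Initialize: val = 15
Initialize: num = 11
Initialize: n_items = 0
Entering loop: while val != num:

After execution: n_items = 6
6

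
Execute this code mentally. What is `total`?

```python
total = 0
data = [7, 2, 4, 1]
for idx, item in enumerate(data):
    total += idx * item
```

Let's trace through this code step by step.

Initialize: total = 0
Initialize: data = [7, 2, 4, 1]
Entering loop: for idx, item in enumerate(data):

After execution: total = 13
13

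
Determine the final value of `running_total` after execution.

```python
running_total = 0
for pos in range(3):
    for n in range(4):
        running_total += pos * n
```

Let's trace through this code step by step.

Initialize: running_total = 0
Entering loop: for pos in range(3):

After execution: running_total = 18
18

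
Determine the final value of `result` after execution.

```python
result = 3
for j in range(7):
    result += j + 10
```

Let's trace through this code step by step.

Initialize: result = 3
Entering loop: for j in range(7):

After execution: result = 94
94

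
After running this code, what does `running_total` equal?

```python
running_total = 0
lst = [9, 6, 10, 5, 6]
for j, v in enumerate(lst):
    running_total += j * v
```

Let's trace through this code step by step.

Initialize: running_total = 0
Initialize: lst = [9, 6, 10, 5, 6]
Entering loop: for j, v in enumerate(lst):

After execution: running_total = 65
65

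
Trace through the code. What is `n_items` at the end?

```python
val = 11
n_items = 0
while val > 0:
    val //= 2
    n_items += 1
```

Let's trace through this code step by step.

Initialize: val = 11
Initialize: n_items = 0
Entering loop: while val > 0:

After execution: n_items = 4
4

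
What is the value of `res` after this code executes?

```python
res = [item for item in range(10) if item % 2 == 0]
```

Let's trace through this code step by step.

Initialize: res = [item for item in range(10) if item % 2 == 0]

After execution: res = [0, 2, 4, 6, 8]
[0, 2, 4, 6, 8]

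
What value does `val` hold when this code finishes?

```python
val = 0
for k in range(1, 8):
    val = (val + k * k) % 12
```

Let's trace through this code step by step.

Initialize: val = 0
Entering loop: for k in range(1, 8):

After execution: val = 8
8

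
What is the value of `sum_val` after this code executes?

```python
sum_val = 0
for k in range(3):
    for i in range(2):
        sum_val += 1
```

Let's trace through this code step by step.

Initialize: sum_val = 0
Entering loop: for k in range(3):

After execution: sum_val = 6
6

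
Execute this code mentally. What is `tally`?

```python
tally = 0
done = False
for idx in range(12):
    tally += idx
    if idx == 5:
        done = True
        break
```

Let's trace through this code step by step.

Initialize: tally = 0
Initialize: done = False
Entering loop: for idx in range(12):

After execution: tally = 15
15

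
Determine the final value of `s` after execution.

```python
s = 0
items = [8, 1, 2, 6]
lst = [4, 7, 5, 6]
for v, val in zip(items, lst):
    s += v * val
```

Let's trace through this code step by step.

Initialize: s = 0
Initialize: items = [8, 1, 2, 6]
Initialize: lst = [4, 7, 5, 6]
Entering loop: for v, val in zip(items, lst):

After execution: s = 85
85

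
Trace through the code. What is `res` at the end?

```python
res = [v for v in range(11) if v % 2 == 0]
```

Let's trace through this code step by step.

Initialize: res = [v for v in range(11) if v % 2 == 0]

After execution: res = [0, 2, 4, 6, 8, 10]
[0, 2, 4, 6, 8, 10]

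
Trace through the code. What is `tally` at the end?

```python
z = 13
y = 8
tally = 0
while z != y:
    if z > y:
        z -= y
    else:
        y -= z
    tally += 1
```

Let's trace through this code step by step.

Initialize: z = 13
Initialize: y = 8
Initialize: tally = 0
Entering loop: while z != y:

After execution: tally = 5
5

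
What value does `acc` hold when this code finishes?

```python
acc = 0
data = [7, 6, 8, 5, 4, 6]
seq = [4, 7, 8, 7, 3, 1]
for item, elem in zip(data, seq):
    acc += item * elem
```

Let's trace through this code step by step.

Initialize: acc = 0
Initialize: data = [7, 6, 8, 5, 4, 6]
Initialize: seq = [4, 7, 8, 7, 3, 1]
Entering loop: for item, elem in zip(data, seq):

After execution: acc = 187
187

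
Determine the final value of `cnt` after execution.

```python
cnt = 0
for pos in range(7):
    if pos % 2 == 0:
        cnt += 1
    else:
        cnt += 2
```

Let's trace through this code step by step.

Initialize: cnt = 0
Entering loop: for pos in range(7):

After execution: cnt = 10
10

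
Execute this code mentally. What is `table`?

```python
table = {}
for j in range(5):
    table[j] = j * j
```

Let's trace through this code step by step.

Initialize: table = {}
Entering loop: for j in range(5):

After execution: table = {0: 0, 1: 1, 2: 4, 3: 9, 4: 16}
{0: 0, 1: 1, 2: 4, 3: 9, 4: 16}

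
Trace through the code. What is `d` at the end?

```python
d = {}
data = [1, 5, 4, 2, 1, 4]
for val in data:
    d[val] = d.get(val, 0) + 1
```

Let's trace through this code step by step.

Initialize: d = {}
Initialize: data = [1, 5, 4, 2, 1, 4]
Entering loop: for val in data:

After execution: d = {1: 2, 5: 1, 4: 2, 2: 1}
{1: 2, 5: 1, 4: 2, 2: 1}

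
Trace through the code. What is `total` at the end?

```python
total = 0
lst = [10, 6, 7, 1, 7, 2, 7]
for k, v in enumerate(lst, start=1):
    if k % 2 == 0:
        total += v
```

Let's trace through this code step by step.

Initialize: total = 0
Initialize: lst = [10, 6, 7, 1, 7, 2, 7]
Entering loop: for k, v in enumerate(lst, start=1):

After execution: total = 9
9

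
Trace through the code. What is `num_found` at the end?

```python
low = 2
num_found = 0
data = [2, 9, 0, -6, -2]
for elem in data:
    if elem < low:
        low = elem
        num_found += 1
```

Let's trace through this code step by step.

Initialize: low = 2
Initialize: num_found = 0
Initialize: data = [2, 9, 0, -6, -2]
Entering loop: for elem in data:

After execution: num_found = 2
2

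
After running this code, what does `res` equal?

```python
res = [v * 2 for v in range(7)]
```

Let's trace through this code step by step.

Initialize: res = [v * 2 for v in range(7)]

After execution: res = [0, 2, 4, 6, 8, 10, 12]
[0, 2, 4, 6, 8, 10, 12]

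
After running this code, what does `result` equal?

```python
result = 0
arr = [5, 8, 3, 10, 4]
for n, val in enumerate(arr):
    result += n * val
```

Let's trace through this code step by step.

Initialize: result = 0
Initialize: arr = [5, 8, 3, 10, 4]
Entering loop: for n, val in enumerate(arr):

After execution: result = 60
60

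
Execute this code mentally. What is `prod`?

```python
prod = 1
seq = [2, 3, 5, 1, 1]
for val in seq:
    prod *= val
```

Let's trace through this code step by step.

Initialize: prod = 1
Initialize: seq = [2, 3, 5, 1, 1]
Entering loop: for val in seq:

After execution: prod = 30
30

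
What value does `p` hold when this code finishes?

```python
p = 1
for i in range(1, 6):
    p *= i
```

Let's trace through this code step by step.

Initialize: p = 1
Entering loop: for i in range(1, 6):

After execution: p = 120
120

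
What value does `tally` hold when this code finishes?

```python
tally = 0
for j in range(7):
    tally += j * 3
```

Let's trace through this code step by step.

Initialize: tally = 0
Entering loop: for j in range(7):

After execution: tally = 63
63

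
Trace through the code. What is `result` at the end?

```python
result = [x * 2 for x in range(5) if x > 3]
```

Let's trace through this code step by step.

Initialize: result = [x * 2 for x in range(5) if x > 3]

After execution: result = [8]
[8]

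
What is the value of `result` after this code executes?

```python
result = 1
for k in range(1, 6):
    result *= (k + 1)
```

Let's trace through this code step by step.

Initialize: result = 1
Entering loop: for k in range(1, 6):

After execution: result = 720
720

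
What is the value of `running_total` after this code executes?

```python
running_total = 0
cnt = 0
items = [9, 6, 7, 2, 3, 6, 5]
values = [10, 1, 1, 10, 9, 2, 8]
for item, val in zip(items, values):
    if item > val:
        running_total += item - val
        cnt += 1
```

Let's trace through this code step by step.

Initialize: running_total = 0
Initialize: cnt = 0
Initialize: items = [9, 6, 7, 2, 3, 6, 5]
Initialize: values = [10, 1, 1, 10, 9, 2, 8]
Entering loop: for item, val in zip(items, values):

After execution: running_total = 15
15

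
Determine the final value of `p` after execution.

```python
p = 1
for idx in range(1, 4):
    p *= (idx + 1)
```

Let's trace through this code step by step.

Initialize: p = 1
Entering loop: for idx in range(1, 4):

After execution: p = 24
24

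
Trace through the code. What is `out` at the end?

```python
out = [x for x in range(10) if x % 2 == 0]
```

Let's trace through this code step by step.

Initialize: out = [x for x in range(10) if x % 2 == 0]

After execution: out = [0, 2, 4, 6, 8]
[0, 2, 4, 6, 8]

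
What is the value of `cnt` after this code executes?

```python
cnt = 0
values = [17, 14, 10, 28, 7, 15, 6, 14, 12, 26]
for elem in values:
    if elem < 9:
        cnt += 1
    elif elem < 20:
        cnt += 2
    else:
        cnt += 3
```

Let's trace through this code step by step.

Initialize: cnt = 0
Initialize: values = [17, 14, 10, 28, 7, 15, 6, 14, 12, 26]
Entering loop: for elem in values:

After execution: cnt = 20
20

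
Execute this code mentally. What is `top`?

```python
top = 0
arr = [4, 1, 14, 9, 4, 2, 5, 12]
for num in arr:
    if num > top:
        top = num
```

Let's trace through this code step by step.

Initialize: top = 0
Initialize: arr = [4, 1, 14, 9, 4, 2, 5, 12]
Entering loop: for num in arr:

After execution: top = 14
14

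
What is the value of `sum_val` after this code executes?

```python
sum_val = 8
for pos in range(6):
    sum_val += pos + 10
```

Let's trace through this code step by step.

Initialize: sum_val = 8
Entering loop: for pos in range(6):

After execution: sum_val = 83
83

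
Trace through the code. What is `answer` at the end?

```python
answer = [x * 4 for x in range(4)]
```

Let's trace through this code step by step.

Initialize: answer = [x * 4 for x in range(4)]

After execution: answer = [0, 4, 8, 12]
[0, 4, 8, 12]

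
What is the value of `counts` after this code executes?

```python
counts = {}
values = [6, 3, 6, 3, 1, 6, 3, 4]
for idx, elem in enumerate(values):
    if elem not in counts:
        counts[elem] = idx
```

Let's trace through this code step by step.

Initialize: counts = {}
Initialize: values = [6, 3, 6, 3, 1, 6, 3, 4]
Entering loop: for idx, elem in enumerate(values):

After execution: counts = {6: 0, 3: 1, 1: 4, 4: 7}
{6: 0, 3: 1, 1: 4, 4: 7}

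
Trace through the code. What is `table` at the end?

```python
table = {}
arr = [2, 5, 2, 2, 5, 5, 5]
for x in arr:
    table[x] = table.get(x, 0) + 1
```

Let's trace through this code step by step.

Initialize: table = {}
Initialize: arr = [2, 5, 2, 2, 5, 5, 5]
Entering loop: for x in arr:

After execution: table = {2: 3, 5: 4}
{2: 3, 5: 4}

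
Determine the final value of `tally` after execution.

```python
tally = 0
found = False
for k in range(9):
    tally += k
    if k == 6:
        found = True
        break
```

Let's trace through this code step by step.

Initialize: tally = 0
Initialize: found = False
Entering loop: for k in range(9):

After execution: tally = 21
21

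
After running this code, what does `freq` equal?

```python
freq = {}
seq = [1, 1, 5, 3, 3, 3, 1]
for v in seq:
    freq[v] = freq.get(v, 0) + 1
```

Let's trace through this code step by step.

Initialize: freq = {}
Initialize: seq = [1, 1, 5, 3, 3, 3, 1]
Entering loop: for v in seq:

After execution: freq = {1: 3, 5: 1, 3: 3}
{1: 3, 5: 1, 3: 3}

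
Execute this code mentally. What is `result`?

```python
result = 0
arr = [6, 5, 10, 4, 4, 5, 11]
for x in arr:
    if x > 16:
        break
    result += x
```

Let's trace through this code step by step.

Initialize: result = 0
Initialize: arr = [6, 5, 10, 4, 4, 5, 11]
Entering loop: for x in arr:

After execution: result = 45
45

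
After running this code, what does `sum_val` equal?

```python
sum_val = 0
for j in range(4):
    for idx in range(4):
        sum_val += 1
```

Let's trace through this code step by step.

Initialize: sum_val = 0
Entering loop: for j in range(4):

After execution: sum_val = 16
16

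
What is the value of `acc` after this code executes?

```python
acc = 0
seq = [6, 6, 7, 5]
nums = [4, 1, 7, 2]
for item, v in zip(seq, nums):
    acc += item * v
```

Let's trace through this code step by step.

Initialize: acc = 0
Initialize: seq = [6, 6, 7, 5]
Initialize: nums = [4, 1, 7, 2]
Entering loop: for item, v in zip(seq, nums):

After execution: acc = 89
89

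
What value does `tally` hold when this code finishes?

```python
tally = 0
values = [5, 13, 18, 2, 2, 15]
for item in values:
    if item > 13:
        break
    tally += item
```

Let's trace through this code step by step.

Initialize: tally = 0
Initialize: values = [5, 13, 18, 2, 2, 15]
Entering loop: for item in values:

After execution: tally = 18
18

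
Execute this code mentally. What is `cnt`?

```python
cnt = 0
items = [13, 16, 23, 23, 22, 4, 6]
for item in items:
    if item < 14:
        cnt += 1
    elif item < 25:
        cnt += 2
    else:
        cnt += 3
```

Let's trace through this code step by step.

Initialize: cnt = 0
Initialize: items = [13, 16, 23, 23, 22, 4, 6]
Entering loop: for item in items:

After execution: cnt = 11
11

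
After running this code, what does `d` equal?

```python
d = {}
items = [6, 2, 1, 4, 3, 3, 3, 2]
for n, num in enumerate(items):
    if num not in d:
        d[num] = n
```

Let's trace through this code step by step.

Initialize: d = {}
Initialize: items = [6, 2, 1, 4, 3, 3, 3, 2]
Entering loop: for n, num in enumerate(items):

After execution: d = {6: 0, 2: 1, 1: 2, 4: 3, 3: 4}
{6: 0, 2: 1, 1: 2, 4: 3, 3: 4}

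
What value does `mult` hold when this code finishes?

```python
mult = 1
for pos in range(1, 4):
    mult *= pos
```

Let's trace through this code step by step.

Initialize: mult = 1
Entering loop: for pos in range(1, 4):

After execution: mult = 6
6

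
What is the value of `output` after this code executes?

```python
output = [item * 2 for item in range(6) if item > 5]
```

Let's trace through this code step by step.

Initialize: output = [item * 2 for item in range(6) if item > 5]

After execution: output = []
[]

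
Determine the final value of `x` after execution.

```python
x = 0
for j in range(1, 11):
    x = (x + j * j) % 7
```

Let's trace through this code step by step.

Initialize: x = 0
Entering loop: for j in range(1, 11):

After execution: x = 0
0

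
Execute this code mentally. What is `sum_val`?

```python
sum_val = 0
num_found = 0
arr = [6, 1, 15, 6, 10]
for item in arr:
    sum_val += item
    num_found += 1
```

Let's trace through this code step by step.

Initialize: sum_val = 0
Initialize: num_found = 0
Initialize: arr = [6, 1, 15, 6, 10]
Entering loop: for item in arr:

After execution: sum_val = 38
38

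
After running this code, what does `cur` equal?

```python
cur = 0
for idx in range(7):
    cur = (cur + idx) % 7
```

Let's trace through this code step by step.

Initialize: cur = 0
Entering loop: for idx in range(7):

After execution: cur = 0
0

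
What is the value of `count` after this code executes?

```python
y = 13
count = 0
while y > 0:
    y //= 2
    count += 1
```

Let's trace through this code step by step.

Initialize: y = 13
Initialize: count = 0
Entering loop: while y > 0:

After execution: count = 4
4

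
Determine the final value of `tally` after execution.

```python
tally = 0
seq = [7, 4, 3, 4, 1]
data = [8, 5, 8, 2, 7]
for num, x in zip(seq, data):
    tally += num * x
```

Let's trace through this code step by step.

Initialize: tally = 0
Initialize: seq = [7, 4, 3, 4, 1]
Initialize: data = [8, 5, 8, 2, 7]
Entering loop: for num, x in zip(seq, data):

After execution: tally = 115
115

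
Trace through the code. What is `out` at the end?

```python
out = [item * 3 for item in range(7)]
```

Let's trace through this code step by step.

Initialize: out = [item * 3 for item in range(7)]

After execution: out = [0, 3, 6, 9, 12, 15, 18]
[0, 3, 6, 9, 12, 15, 18]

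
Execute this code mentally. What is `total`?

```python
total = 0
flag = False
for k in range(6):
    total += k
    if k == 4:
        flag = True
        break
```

Let's trace through this code step by step.

Initialize: total = 0
Initialize: flag = False
Entering loop: for k in range(6):

After execution: total = 10
10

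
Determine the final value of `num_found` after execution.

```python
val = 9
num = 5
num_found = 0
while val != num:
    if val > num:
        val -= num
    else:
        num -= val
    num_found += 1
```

Let's trace through this code step by step.

Initialize: val = 9
Initialize: num = 5
Initialize: num_found = 0
Entering loop: while val != num:

After execution: num_found = 5
5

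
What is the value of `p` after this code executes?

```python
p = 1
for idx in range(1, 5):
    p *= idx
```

Let's trace through this code step by step.

Initialize: p = 1
Entering loop: for idx in range(1, 5):

After execution: p = 24
24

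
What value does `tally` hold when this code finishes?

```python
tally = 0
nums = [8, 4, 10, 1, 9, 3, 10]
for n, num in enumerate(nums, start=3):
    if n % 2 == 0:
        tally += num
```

Let's trace through this code step by step.

Initialize: tally = 0
Initialize: nums = [8, 4, 10, 1, 9, 3, 10]
Entering loop: for n, num in enumerate(nums, start=3):

After execution: tally = 8
8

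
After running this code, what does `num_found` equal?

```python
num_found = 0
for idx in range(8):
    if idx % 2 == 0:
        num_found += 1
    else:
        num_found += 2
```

Let's trace through this code step by step.

Initialize: num_found = 0
Entering loop: for idx in range(8):

After execution: num_found = 12
12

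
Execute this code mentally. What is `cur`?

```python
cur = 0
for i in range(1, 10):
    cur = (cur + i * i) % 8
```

Let's trace through this code step by step.

Initialize: cur = 0
Entering loop: for i in range(1, 10):

After execution: cur = 5
5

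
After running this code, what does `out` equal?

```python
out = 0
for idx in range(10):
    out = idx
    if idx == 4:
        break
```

Let's trace through this code step by step.

Initialize: out = 0
Entering loop: for idx in range(10):

After execution: out = 4
4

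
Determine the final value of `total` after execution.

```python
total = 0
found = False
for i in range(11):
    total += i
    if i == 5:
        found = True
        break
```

Let's trace through this code step by step.

Initialize: total = 0
Initialize: found = False
Entering loop: for i in range(11):

After execution: total = 15
15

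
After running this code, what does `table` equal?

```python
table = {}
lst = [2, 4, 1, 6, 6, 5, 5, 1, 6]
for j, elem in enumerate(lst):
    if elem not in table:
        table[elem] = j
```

Let's trace through this code step by step.

Initialize: table = {}
Initialize: lst = [2, 4, 1, 6, 6, 5, 5, 1, 6]
Entering loop: for j, elem in enumerate(lst):

After execution: table = {2: 0, 4: 1, 1: 2, 6: 3, 5: 5}
{2: 0, 4: 1, 1: 2, 6: 3, 5: 5}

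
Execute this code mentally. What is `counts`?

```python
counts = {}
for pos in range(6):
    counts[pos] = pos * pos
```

Let's trace through this code step by step.

Initialize: counts = {}
Entering loop: for pos in range(6):

After execution: counts = {0: 0, 1: 1, 2: 4, 3: 9, 4: 16, 5: 25}
{0: 0, 1: 1, 2: 4, 3: 9, 4: 16, 5: 25}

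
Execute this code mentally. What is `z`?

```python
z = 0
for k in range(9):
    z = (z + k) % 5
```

Let's trace through this code step by step.

Initialize: z = 0
Entering loop: for k in range(9):

After execution: z = 1
1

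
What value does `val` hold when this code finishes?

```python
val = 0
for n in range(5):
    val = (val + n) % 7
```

Let's trace through this code step by step.

Initialize: val = 0
Entering loop: for n in range(5):

After execution: val = 3
3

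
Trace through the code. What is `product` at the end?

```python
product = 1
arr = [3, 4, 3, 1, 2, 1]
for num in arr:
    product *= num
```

Let's trace through this code step by step.

Initialize: product = 1
Initialize: arr = [3, 4, 3, 1, 2, 1]
Entering loop: for num in arr:

After execution: product = 72
72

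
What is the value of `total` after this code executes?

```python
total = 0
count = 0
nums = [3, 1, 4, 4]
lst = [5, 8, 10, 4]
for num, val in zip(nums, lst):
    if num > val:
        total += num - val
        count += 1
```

Let's trace through this code step by step.

Initialize: total = 0
Initialize: count = 0
Initialize: nums = [3, 1, 4, 4]
Initialize: lst = [5, 8, 10, 4]
Entering loop: for num, val in zip(nums, lst):

After execution: total = 0
0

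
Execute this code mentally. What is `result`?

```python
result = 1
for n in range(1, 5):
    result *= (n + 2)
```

Let's trace through this code step by step.

Initialize: result = 1
Entering loop: for n in range(1, 5):

After execution: result = 360
360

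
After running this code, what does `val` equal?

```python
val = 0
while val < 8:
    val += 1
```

Let's trace through this code step by step.

Initialize: val = 0
Entering loop: while val < 8:

After execution: val = 8
8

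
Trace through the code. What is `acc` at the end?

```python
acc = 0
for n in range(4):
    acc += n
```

Let's trace through this code step by step.

Initialize: acc = 0
Entering loop: for n in range(4):

After execution: acc = 6
6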